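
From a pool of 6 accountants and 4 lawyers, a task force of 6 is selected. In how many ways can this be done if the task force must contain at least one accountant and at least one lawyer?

209

Total 6-person selections from all 10: C(10,6) = 210.
Selections missing a whole group: no accountants → C(4,6) = 0; no lawyers → C(6,6) = 1.
Both groups omitted at once is impossible, so 210 − 1 = 209.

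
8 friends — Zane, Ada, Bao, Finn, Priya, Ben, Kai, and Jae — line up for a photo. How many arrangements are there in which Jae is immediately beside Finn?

Treat {Jae, Finn} as a single unit. There are 7 units to order, and the pair itself can be ordered 2 ways.
That gives 2 × 7! = 2 × 5040 = 10080.

10080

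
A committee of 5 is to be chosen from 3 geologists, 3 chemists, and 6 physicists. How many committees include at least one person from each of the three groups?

540

Unrestricted: C(12,5) = 792 ways to pick any 5 of the 12.
Selections missing a whole group: no geologists → C(9,5) = 126; no chemists → C(9,5) = 126; no physicists → C(6,5) = 6.
Add back selections omitting two groups (i.e. drawn from a single group): C(3,5) + C(3,5) + C(6,5) = 6.
By inclusion–exclusion: 792 − 258 + 6 = 540.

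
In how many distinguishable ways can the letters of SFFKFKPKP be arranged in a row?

Letter multiplicities in SFFKFKPKP: F×3, K×3, P×2, S×1.
So there are 9! / (3!·3!·2!) = 5040 distinguishable arrangements.

5040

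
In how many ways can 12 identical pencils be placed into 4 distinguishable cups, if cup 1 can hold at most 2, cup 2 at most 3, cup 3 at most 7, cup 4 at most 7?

66

By stars and bars, unrestricted non-negative solutions to x_1+…+x_4 = 12 number C(12+3,3) = 455.
Subtract solutions that violate a single cap (substitute x_i' = x_i − (cap_i+1)): x_1 ≥ 3 gives C(12,3) = 220; x_2 ≥ 4 gives C(11,3) = 165; x_3 ≥ 8 gives C(7,3) = 35; x_4 ≥ 8 gives C(7,3) = 35. Together 455.
Add back pairs where two caps are both exceeded: 56 + 4 + 4 + 1 + 1 + 0 = 66.
By inclusion–exclusion the count is 455 − 455 + 66 = 66.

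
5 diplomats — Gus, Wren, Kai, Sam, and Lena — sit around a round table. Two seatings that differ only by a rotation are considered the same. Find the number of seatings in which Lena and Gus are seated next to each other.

Treat {Lena, Gus} as one unit (2 internal orders) and seat the resulting 4 units around the table: (3)! circular arrangements.
So 2 × (3)! = 2 × 6 = 12.

12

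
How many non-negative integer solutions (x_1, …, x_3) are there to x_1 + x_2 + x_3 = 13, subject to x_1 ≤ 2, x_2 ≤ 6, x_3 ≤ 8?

9

Ignoring the caps, the number of non-negative solutions to x_1+…+x_3 = 13 is C(15,2) = 105.
Subtract solutions that violate a single cap (substitute x_i' = x_i − (cap_i+1)): x_1 ≥ 3 gives C(12,2) = 66; x_2 ≥ 7 gives C(8,2) = 28; x_3 ≥ 9 gives C(6,2) = 15. Together 109.
Add back pairs where two caps are both exceeded: 10 + 3 + 0 = 13.
By inclusion–exclusion the count is 105 − 109 + 13 = 9.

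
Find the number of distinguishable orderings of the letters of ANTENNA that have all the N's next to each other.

Treat the 3 copies of N as a single block. The multiset to arrange is then {NNN, A, A, E, T}, 5 items in all.
That gives (5)!/(2!) = 60 arrangements.

60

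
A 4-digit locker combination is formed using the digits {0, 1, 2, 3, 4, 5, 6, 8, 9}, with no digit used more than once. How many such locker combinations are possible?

3024

This is a permutation of 4 out of 9: P(9,4) = 9!/5!.
9 × 8 × 7 × 6 = 3024.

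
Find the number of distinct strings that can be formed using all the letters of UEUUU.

The 5 letters of UEUUU have repeats: U appearing 4 times.
The number of distinct arrangements is 5!/(4!) = 120/24 = 5.

5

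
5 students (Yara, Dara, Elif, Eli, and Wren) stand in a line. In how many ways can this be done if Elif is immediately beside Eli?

48

Treat {Elif, Eli} as a single unit. There are 4 units to order, and the pair itself can be ordered 2 ways.
That gives 2 × 4! = 2 × 24 = 48.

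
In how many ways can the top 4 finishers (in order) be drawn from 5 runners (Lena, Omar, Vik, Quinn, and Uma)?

This is an ordered selection of 4 from 5: P(5,4).
That gives 5 × 4 × 3 × 2 = 120.

120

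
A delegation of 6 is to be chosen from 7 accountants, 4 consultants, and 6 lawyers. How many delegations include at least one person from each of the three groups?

With no constraint there are C(17,6) = 12376 possible selections.
Selections missing a whole group: no accountants → C(10,6) = 210; no consultants → C(13,6) = 1716; no lawyers → C(11,6) = 462.
Add back selections omitting two groups (i.e. drawn from a single group): C(7,6) + C(4,6) + C(6,6) = 8.
By inclusion–exclusion: 12376 − 2388 + 8 = 9996.

9996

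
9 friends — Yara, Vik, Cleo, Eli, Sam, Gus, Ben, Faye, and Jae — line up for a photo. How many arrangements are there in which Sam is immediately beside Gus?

80640

Treat {Sam, Gus} as a single unit. There are 8 units to order, and the pair itself can be ordered 2 ways.
So the count is 2·(8)! = 80640.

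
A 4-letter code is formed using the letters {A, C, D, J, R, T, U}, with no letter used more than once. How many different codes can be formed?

Choose and order 4 of the 7 symbols: the first letter has 7 options, the next 6, then 5, 4.
That product is 7 × 6 × 5 × 4 = 840.

840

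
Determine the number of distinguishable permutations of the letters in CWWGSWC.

CWWGSWC has 7 letters with C appearing twice and W appearing 3 times.
So there are 7! / (3!·2!) = 420 distinguishable arrangements.

420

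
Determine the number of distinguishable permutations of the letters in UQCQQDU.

The 7 letters of UQCQQDU have repeats: Q appearing 3 times and U appearing twice.
Dividing 7! = 5040 by 3!·2! = 12 for the repeated letters gives 420.

420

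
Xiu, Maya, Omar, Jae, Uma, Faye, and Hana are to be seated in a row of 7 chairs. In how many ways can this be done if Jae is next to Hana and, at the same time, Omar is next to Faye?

480

Treat {Jae,Hana} as one block (2 orders) and {Omar,Faye} as another (2 orders).
That leaves 5 units to arrange: 2 × 2 × 5! = 4 × 120 = 480.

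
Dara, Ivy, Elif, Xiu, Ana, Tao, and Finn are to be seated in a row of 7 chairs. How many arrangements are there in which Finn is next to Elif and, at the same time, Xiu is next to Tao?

Treat {Finn,Elif} as one block (2 orders) and {Xiu,Tao} as another (2 orders).
That leaves 5 units to arrange: 2 × 2 × 5! = 4 × 120 = 480.

480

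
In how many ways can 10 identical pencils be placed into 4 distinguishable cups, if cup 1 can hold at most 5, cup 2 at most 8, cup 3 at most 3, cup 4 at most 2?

Ignoring the caps, the number of non-negative solutions to x_1+…+x_4 = 10 is C(13,3) = 286.
Subtract solutions that violate a single cap (substitute x_i' = x_i − (cap_i+1)): x_1 ≥ 6 gives C(7,3) = 35; x_2 ≥ 9 gives C(4,3) = 4; x_3 ≥ 4 gives C(9,3) = 84; x_4 ≥ 3 gives C(10,3) = 120. Together 243.
Add back pairs where two caps are both exceeded: 0 + 1 + 4 + 0 + 0 + 20 = 25.
By inclusion–exclusion the count is 286 − 243 + 25 = 68.

68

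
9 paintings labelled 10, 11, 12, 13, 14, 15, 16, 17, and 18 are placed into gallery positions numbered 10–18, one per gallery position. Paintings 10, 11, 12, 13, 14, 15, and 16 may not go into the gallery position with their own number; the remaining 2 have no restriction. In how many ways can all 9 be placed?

Let Aᵢ (for 10 ≤ i ≤ 16) be the placements that put painting i in its forbidden gallery position. Any j of these fix j positions, leaving (9−j)! ways to fill the rest, and there are C(7,j) ways to pick which j.
By inclusion–exclusion, the number of valid placements is Σ_{j=0}^{7} (−1)^j C(7,j)·(9−j)!.
Computing: 362880 − 282240 + 105840 − 25200 + 4200 − 504 + 42 − 2 = 165016.

165016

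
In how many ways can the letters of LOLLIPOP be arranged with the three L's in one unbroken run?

Treat the 3 copies of L as a single block. The multiset to arrange is then {LLL, I, O, O, P, P}, 6 items in all.
That gives (6)!/(2!·2!) = 180 arrangements.

180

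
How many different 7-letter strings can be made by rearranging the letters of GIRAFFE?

GIRAFFE has 7 letters with F appearing twice.
So there are 7! / (2!) = 2520 distinguishable arrangements.

2520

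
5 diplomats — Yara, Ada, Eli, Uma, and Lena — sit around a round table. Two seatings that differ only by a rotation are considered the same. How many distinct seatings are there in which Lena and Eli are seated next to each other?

Glue Lena and Eli into a block (2 internal orders). Seating 4 units around a circle gives (3)! arrangements.
So 2 × (3)! = 2 × 6 = 12.

12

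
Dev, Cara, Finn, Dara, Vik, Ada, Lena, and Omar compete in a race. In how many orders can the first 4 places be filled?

This is an ordered selection of 4 from 8: P(8,4).
That gives 8 × 7 × 6 × 5 = 1680.

1680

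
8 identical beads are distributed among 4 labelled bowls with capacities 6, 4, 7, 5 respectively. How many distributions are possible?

By stars and bars, unrestricted non-negative solutions to x_1+…+x_4 = 8 number C(8+3,3) = 165.
Subtract solutions that violate a single cap (substitute x_i' = x_i − (cap_i+1)): x_1 ≥ 7 gives C(4,3) = 4; x_2 ≥ 5 gives C(6,3) = 20; x_3 ≥ 8 gives C(3,3) = 1; x_4 ≥ 6 gives C(5,3) = 10. Together 35.
No two caps can be exceeded simultaneously, so the pair terms are all 0.
By inclusion–exclusion the count is 165 − 35 + 0 = 130.

130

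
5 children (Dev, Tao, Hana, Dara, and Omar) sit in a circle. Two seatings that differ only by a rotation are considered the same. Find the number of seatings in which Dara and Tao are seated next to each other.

Treat {Dara, Tao} as one unit (2 internal orders) and seat the resulting 4 units around the table: (3)! circular arrangements.
So 2 × (3)! = 2 × 6 = 12.

12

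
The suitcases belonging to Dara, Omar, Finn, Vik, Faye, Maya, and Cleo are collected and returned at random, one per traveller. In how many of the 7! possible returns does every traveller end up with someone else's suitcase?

1854

This is the derangement count D_7: permutations of 7 items with no fixed point.
By inclusion–exclusion this is Σ_{j=0}^{7} (−1)^j C(7,j)·(7−j)!.
Computing: 5040 − 5040 + 2520 − 840 + 210 − 42 + 7 − 1 = 1854.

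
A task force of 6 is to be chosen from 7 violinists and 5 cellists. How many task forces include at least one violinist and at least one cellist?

Total 6-person selections from all 12: C(12,6) = 924.
Subtract selections that omit an entire group: no violinists → C(5,6) = 0; no cellists → C(7,6) = 7.
Both groups omitted at once is impossible, so 924 − 7 = 917.

917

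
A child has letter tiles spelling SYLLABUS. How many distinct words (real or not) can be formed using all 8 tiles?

The 8 letters of SYLLABUS have repeats: L appearing twice and S appearing twice.
The number of distinct arrangements is 8!/(2!·2!) = 40320/4 = 10080.

10080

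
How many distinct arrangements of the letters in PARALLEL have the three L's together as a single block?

360

Treat the 3 copies of L as a single block. The multiset to arrange is then {LLL, A, A, E, P, R}, 6 items in all.
That gives (6)!/(2!) = 360 arrangements.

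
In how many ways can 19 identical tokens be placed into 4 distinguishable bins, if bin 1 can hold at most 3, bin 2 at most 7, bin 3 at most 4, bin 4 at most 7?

By stars and bars, unrestricted non-negative solutions to x_1+…+x_4 = 19 number C(19+3,3) = 1540.
Subtract solutions that violate a single cap (substitute x_i' = x_i − (cap_i+1)): x_1 ≥ 4 gives C(18,3) = 816; x_2 ≥ 8 gives C(14,3) = 364; x_3 ≥ 5 gives C(17,3) = 680; x_4 ≥ 8 gives C(14,3) = 364. Together 2224.
Add back pairs where two caps are both exceeded: 120 + 286 + 120 + 84 + 20 + 84 = 714.
Subtract triples: 10 + 0 + 10 + 0 = 20.
By inclusion–exclusion the count is 1540 − 2224 + 714 − 20 = 10.

10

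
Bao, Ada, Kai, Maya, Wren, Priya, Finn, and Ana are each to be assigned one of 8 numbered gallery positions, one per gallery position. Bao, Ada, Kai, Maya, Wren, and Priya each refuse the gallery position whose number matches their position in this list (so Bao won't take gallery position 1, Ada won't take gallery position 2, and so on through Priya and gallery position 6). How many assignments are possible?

18806

Let Aᵢ (for 1 ≤ i ≤ 6) be the placements that put person i in their forbidden gallery position. Any j of these fix j positions, leaving (8−j)! ways to fill the rest, and there are C(6,j) ways to pick which j.
By inclusion–exclusion, the number of valid placements is Σ_{j=0}^{6} (−1)^j C(6,j)·(8−j)!.
Computing: 40320 − 30240 + 10800 − 2400 + 360 − 36 + 2 = 18806.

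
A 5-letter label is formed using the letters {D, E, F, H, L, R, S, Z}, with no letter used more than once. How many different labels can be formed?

6720

Choose and order 5 of the 8 symbols: the first letter has 8 options, the next 7, and so on down to 4.
That product is 8 × 7 × 6 × 5 × 4 = 6720.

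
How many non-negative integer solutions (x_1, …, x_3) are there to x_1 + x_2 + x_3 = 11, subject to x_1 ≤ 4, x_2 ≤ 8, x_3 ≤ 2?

9

Ignoring the caps, the number of non-negative solutions to x_1+…+x_3 = 11 is C(13,2) = 78.
Subtract solutions that violate a single cap (substitute x_i' = x_i − (cap_i+1)): x_1 ≥ 5 gives C(8,2) = 28; x_2 ≥ 9 gives C(4,2) = 6; x_3 ≥ 3 gives C(10,2) = 45. Together 79.
Add back pairs where two caps are both exceeded: 0 + 10 + 0 = 10.
By inclusion–exclusion the count is 78 − 79 + 10 = 9.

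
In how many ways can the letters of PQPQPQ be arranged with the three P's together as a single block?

4

Treat the 3 copies of P as a single block. The multiset to arrange is then {PPP, Q, Q, Q}, 4 items in all.
That gives (4)!/(3!) = 4 arrangements.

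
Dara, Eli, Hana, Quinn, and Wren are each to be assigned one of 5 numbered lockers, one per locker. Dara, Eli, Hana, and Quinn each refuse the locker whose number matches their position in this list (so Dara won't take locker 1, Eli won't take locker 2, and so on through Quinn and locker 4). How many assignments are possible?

53

Let Aᵢ (for 1 ≤ i ≤ 4) be the placements that put person i in their forbidden locker. Any j of these fix j positions, leaving (5−j)! ways to fill the rest, and there are C(4,j) ways to pick which j.
By inclusion–exclusion, the number of valid placements is Σ_{j=0}^{4} (−1)^j C(4,j)·(5−j)!.
Computing: 120 − 96 + 36 − 8 + 1 = 53.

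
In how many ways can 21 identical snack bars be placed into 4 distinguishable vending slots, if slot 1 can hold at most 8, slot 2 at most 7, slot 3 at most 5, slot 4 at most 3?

Ignoring the caps, the number of non-negative solutions to x_1+…+x_4 = 21 is C(24,3) = 2024.
Subtract solutions that violate a single cap (substitute x_i' = x_i − (cap_i+1)): x_1 ≥ 9 gives C(15,3) = 455; x_2 ≥ 8 gives C(16,3) = 560; x_3 ≥ 6 gives C(18,3) = 816; x_4 ≥ 4 gives C(20,3) = 1140. Together 2971.
Add back pairs where two caps are both exceeded: 35 + 84 + 165 + 120 + 220 + 364 = 988.
Subtract triples: 0 + 1 + 10 + 20 = 31.
By inclusion–exclusion the count is 2024 − 2971 + 988 − 31 = 10.

10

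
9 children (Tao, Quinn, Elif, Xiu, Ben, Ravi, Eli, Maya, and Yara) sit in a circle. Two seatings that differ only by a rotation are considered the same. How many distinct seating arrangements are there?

40320

Around a circle, 9 distinct people have 9!/9 = (8)! = 40320 rotationally distinct seatings.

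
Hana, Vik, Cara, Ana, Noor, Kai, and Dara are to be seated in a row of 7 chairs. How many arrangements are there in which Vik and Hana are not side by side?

There are 7! = 5040 arrangements in all. If Vik and Hana are adjacent, merging them into one block gives 2·(6)! = 1440 arrangements.
Complementary counting: 5040 − 1440 = 3600.

3600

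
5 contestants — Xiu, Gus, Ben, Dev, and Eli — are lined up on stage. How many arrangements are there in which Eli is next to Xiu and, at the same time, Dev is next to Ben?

24

Treat {Eli,Xiu} as one block (2 orders) and {Dev,Ben} as another (2 orders).
That leaves 3 units to arrange: 2 × 2 × 3! = 4 × 6 = 24.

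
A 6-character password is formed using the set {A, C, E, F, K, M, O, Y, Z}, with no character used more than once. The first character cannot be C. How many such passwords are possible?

53760

The first character has 9−1 = 8 choices (anything except C).
The remaining 5 characters are filled from the other 8 symbols without repetition: 8 × 7 × 6 × 5 × 4 = 6720.
Total: 8 × 6720 = 53760.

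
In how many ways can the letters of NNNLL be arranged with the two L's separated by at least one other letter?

6

There are 5!/(3!·2!) = 10 arrangements of NNNLL in total.
Arrangements with the L's together: treat LL as one letter, giving (4)!/(3!) = 4.
Subtracting, 10 − 4 = 6 arrangements keep the L's apart.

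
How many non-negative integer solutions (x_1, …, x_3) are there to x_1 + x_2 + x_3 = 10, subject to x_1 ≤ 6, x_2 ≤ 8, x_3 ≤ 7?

Ignoring the caps, the number of non-negative solutions to x_1+…+x_3 = 10 is C(12,2) = 66.
Subtract solutions that violate a single cap (substitute x_i' = x_i − (cap_i+1)): x_1 ≥ 7 gives C(5,2) = 10; x_2 ≥ 9 gives C(3,2) = 3; x_3 ≥ 8 gives C(4,2) = 6. Together 19.
No two caps can be exceeded simultaneously, so the pair terms are all 0.
By inclusion–exclusion the count is 66 − 19 + 0 = 47.

47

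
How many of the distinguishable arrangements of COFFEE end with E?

With the last slot taken by E, it remains to arrange the other 5 letters (COFFE).
Those 5 letters have F appearing twice, giving (5)!/(2!) = 60.

60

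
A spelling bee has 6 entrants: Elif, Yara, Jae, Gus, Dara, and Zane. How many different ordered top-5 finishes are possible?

720

This is an ordered selection of 5 from 6: P(6,5).
That gives 6 × 5 × 4 × 3 × 2 = 720.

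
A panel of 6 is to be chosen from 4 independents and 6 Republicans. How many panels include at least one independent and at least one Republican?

209

With no constraint there are C(10,6) = 210 possible selections.
Selections missing a whole group: no independents → C(6,6) = 1; no Republicans → C(4,6) = 0.
Both groups omitted at once is impossible, so 210 − 1 = 209.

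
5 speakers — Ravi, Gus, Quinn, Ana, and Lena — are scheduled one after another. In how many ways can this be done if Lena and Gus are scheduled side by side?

Glue Lena and Gus into one block (2 internal orders), leaving 4 units to arrange in a row.
So the count is 2·(4)! = 48.

48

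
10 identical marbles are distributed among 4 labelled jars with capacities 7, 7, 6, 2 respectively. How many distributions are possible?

127

By stars and bars, unrestricted non-negative solutions to x_1+…+x_4 = 10 number C(10+3,3) = 286.
Subtract solutions that violate a single cap (substitute x_i' = x_i − (cap_i+1)): x_1 ≥ 8 gives C(5,3) = 10; x_2 ≥ 8 gives C(5,3) = 10; x_3 ≥ 7 gives C(6,3) = 20; x_4 ≥ 3 gives C(10,3) = 120. Together 160.
Add back pairs where two caps are both exceeded: 0 + 0 + 0 + 0 + 0 + 1 = 1.
By inclusion–exclusion the count is 286 − 160 + 1 = 127.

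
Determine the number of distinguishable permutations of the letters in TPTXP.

30

The 5 letters of TPTXP have repeats: P appearing twice and T appearing twice.
So there are 5! / (2!·2!) = 30 distinguishable arrangements.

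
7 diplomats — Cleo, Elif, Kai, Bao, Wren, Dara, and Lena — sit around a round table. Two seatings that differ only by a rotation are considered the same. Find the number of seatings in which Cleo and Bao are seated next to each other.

240

Glue Cleo and Bao into a block (2 internal orders). Seating 6 units around a circle gives (5)! arrangements.
So 2 × (5)! = 2 × 120 = 240.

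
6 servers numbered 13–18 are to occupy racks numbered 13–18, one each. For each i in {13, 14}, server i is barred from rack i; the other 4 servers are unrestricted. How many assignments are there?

504

Let Aᵢ (for i ∈ {13, 14}) be the placements that put server i in its forbidden rack. Any j of these fix j positions, leaving (6−j)! ways to fill the rest, and there are C(2,j) ways to pick which j.
By inclusion–exclusion, the number of valid placements is Σ_{j=0}^{2} (−1)^j C(2,j)·(6−j)!.
Computing: 720 − 240 + 24 = 504.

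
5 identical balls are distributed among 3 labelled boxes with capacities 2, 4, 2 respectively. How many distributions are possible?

By stars and bars, unrestricted non-negative solutions to x_1+…+x_3 = 5 number C(5+2,2) = 21.
Subtract solutions that violate a single cap (substitute x_i' = x_i − (cap_i+1)): x_1 ≥ 3 gives C(4,2) = 6; x_2 ≥ 5 gives C(2,2) = 1; x_3 ≥ 3 gives C(4,2) = 6. Together 13.
No two caps can be exceeded simultaneously, so the pair terms are all 0.
By inclusion–exclusion the count is 21 − 13 + 0 = 8.

8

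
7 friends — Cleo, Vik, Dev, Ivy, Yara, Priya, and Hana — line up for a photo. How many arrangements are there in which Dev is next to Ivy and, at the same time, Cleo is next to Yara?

480

Treat {Dev,Ivy} as one block (2 orders) and {Cleo,Yara} as another (2 orders).
That leaves 5 units to arrange: 2 × 2 × 5! = 4 × 120 = 480.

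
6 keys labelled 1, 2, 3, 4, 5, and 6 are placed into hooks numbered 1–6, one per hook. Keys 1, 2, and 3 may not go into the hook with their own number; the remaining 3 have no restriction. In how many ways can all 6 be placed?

Let Aᵢ (for i ∈ {1, 2, 3}) be the placements that put key i in its forbidden hook. Any j of these fix j positions, leaving (6−j)! ways to fill the rest, and there are C(3,j) ways to pick which j.
By inclusion–exclusion, the number of valid placements is Σ_{j=0}^{3} (−1)^j C(3,j)·(6−j)!.
Computing: 720 − 360 + 72 − 6 = 426.

426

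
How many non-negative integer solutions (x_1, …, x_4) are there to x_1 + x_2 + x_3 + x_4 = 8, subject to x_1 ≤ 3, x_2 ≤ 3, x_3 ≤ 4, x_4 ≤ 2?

Ignoring the caps, the number of non-negative solutions to x_1+…+x_4 = 8 is C(11,3) = 165.
Subtract solutions that violate a single cap (substitute x_i' = x_i − (cap_i+1)): x_1 ≥ 4 gives C(7,3) = 35; x_2 ≥ 4 gives C(7,3) = 35; x_3 ≥ 5 gives C(6,3) = 20; x_4 ≥ 3 gives C(8,3) = 56. Together 146.
Add back pairs where two caps are both exceeded: 1 + 0 + 4 + 0 + 4 + 1 = 10.
By inclusion–exclusion the count is 165 − 146 + 10 = 29.

29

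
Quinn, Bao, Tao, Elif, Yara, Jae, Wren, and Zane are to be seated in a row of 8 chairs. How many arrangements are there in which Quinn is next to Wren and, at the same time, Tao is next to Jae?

Treat {Quinn,Wren} as one block (2 orders) and {Tao,Jae} as another (2 orders).
That leaves 6 units to arrange: 2 × 2 × 6! = 4 × 720 = 2880.

2880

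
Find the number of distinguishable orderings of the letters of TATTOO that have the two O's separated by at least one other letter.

There are 6!/(3!·2!) = 60 arrangements of TATTOO in total.
If the two O's are adjacent, glue them into one block, leaving 5 items to arrange: (5)!/(3!) = 20 ways.
Subtracting, 60 − 20 = 40 arrangements keep the O's apart.

40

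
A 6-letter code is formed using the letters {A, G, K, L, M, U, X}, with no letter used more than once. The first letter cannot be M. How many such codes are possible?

4320

The first letter has 7−1 = 6 choices (anything except M).
The remaining 5 letters are filled from the other 6 symbols without repetition: 6 × 5 × 4 × 3 × 2 = 720.
Total: 6 × 720 = 4320.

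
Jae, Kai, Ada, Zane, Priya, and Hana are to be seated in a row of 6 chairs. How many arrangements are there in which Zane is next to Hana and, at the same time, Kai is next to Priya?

Treat {Zane,Hana} as one block (2 orders) and {Kai,Priya} as another (2 orders).
That leaves 4 units to arrange: 2 × 2 × 4! = 4 × 24 = 96.

96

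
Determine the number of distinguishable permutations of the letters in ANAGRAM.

840

Letter multiplicities in ANAGRAM: A×3, G×1, M×1, N×1, R×1.
Dividing 7! = 5040 by 3! = 6 for the repeated letters gives 840.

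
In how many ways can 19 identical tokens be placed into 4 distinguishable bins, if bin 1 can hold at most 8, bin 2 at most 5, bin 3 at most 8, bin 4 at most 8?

By stars and bars, unrestricted non-negative solutions to x_1+…+x_4 = 19 number C(19+3,3) = 1540.
Subtract solutions that violate a single cap (substitute x_i' = x_i − (cap_i+1)): x_1 ≥ 9 gives C(13,3) = 286; x_2 ≥ 6 gives C(16,3) = 560; x_3 ≥ 9 gives C(13,3) = 286; x_4 ≥ 9 gives C(13,3) = 286. Together 1418.
Add back pairs where two caps are both exceeded: 35 + 4 + 4 + 35 + 35 + 4 = 117.
By inclusion–exclusion the count is 1540 − 1418 + 117 = 239.

239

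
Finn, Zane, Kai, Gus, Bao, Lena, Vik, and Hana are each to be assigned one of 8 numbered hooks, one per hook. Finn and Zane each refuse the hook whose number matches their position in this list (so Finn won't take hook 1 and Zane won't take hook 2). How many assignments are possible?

30960

Let Aᵢ (for i ∈ {1, 2}) be the placements that put person i in their forbidden hook. Any j of these fix j positions, leaving (8−j)! ways to fill the rest, and there are C(2,j) ways to pick which j.
By inclusion–exclusion, the number of valid placements is Σ_{j=0}^{2} (−1)^j C(2,j)·(8−j)!.
Computing: 40320 − 10080 + 720 = 30960.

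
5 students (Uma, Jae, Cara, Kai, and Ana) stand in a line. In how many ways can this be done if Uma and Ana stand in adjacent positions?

Place the 3 others and the Uma-Ana pair as 4 objects in a line; the pair has 2 internal arrangements.
That gives 2 × 4! = 2 × 24 = 48.

48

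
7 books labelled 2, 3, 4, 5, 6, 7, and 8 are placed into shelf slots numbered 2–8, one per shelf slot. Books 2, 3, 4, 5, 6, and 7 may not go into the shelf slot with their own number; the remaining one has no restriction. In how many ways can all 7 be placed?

2119

Let Aᵢ (for 2 ≤ i ≤ 7) be the placements that put book i in its forbidden shelf slot. Any j of these fix j positions, leaving (7−j)! ways to fill the rest, and there are C(6,j) ways to pick which j.
By inclusion–exclusion, the number of valid placements is Σ_{j=0}^{6} (−1)^j C(6,j)·(7−j)!.
Computing: 5040 − 4320 + 1800 − 480 + 90 − 12 + 1 = 2119.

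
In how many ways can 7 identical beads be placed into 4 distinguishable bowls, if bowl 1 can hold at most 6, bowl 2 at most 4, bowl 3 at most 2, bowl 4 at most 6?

73

Without the upper bounds there are C(10,3) = 120 ways to split 7 among 4 bowls.
Subtract solutions that violate a single cap (substitute x_i' = x_i − (cap_i+1)): x_1 ≥ 7 gives C(3,3) = 1; x_2 ≥ 5 gives C(5,3) = 10; x_3 ≥ 3 gives C(7,3) = 35; x_4 ≥ 7 gives C(3,3) = 1. Together 47.
No two caps can be exceeded simultaneously, so the pair terms are all 0.
By inclusion–exclusion the count is 120 − 47 + 0 = 73.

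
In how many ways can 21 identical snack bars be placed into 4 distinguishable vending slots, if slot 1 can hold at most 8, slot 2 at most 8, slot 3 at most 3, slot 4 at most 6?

34

Without the upper bounds there are C(24,3) = 2024 ways to split 21 among 4 vending slots.
Subtract solutions that violate a single cap (substitute x_i' = x_i − (cap_i+1)): x_1 ≥ 9 gives C(15,3) = 455; x_2 ≥ 9 gives C(15,3) = 455; x_3 ≥ 4 gives C(20,3) = 1140; x_4 ≥ 7 gives C(17,3) = 680. Together 2730.
Add back pairs where two caps are both exceeded: 20 + 165 + 56 + 165 + 56 + 286 = 748.
Subtract triples: 0 + 0 + 4 + 4 = 8.
By inclusion–exclusion the count is 2024 − 2730 + 748 − 8 = 34.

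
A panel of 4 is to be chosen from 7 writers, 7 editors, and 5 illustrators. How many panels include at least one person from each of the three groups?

Unrestricted: C(19,4) = 3876 ways to pick any 4 of the 19.
Subtract selections that omit an entire group: no writers → C(12,4) = 495; no editors → C(12,4) = 495; no illustrators → C(14,4) = 1001.
Add back selections omitting two groups (i.e. drawn from a single group): C(7,4) + C(7,4) + C(5,4) = 75.
By inclusion–exclusion: 3876 − 1991 + 75 = 1960.

1960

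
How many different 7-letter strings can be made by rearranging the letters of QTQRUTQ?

QTQRUTQ has 7 letters with Q appearing 3 times and T appearing twice.
So there are 7! / (3!·2!) = 420 distinguishable arrangements.

420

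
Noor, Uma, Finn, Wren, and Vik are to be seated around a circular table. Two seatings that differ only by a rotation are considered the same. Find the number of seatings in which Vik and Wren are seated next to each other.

Glue Vik and Wren into a block (2 internal orders). Seating 4 units around a circle gives (3)! arrangements.
So 2 × (3)! = 2 × 6 = 12.

12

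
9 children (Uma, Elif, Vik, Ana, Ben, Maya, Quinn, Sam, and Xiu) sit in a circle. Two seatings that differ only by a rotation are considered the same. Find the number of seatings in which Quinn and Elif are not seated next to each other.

Without the restriction there are (8)! = 40320 seatings.
Seatings with Quinn beside Elif: treat them as a block with 2 internal orders, giving 2 × (7)! = 10080.
Subtracting, 40320 − 10080 = 30240.

30240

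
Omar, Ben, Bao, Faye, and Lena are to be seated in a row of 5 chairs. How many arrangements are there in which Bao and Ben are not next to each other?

There are 5! = 120 arrangements in all. If Bao and Ben are adjacent, merging them into one block gives 2·(4)! = 48 arrangements.
So 120 − 48 = 72 arrangements keep them apart.

72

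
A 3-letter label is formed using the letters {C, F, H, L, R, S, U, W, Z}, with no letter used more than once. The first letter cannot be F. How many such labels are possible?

448

The first letter has 9−1 = 8 choices (anything except F).
The remaining 2 letters are filled from the other 8 symbols without repetition: 8 × 7 = 56.
Total: 8 × 56 = 448.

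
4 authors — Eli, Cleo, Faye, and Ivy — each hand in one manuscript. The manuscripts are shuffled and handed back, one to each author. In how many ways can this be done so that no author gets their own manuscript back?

Count assignments avoiding every fixed point. For any j of the 4 authors fixed to their own manuscript, the other 4−j can be arranged in (4−j)! ways.
By inclusion–exclusion this is Σ_{j=0}^{4} (−1)^j C(4,j)·(4−j)!.
Computing: 24 − 24 + 12 − 4 + 1 = 9.

9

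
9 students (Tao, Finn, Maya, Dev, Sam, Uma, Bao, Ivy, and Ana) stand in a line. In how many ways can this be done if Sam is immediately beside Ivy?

80640

Treat {Sam, Ivy} as a single unit. There are 8 units to order, and the pair itself can be ordered 2 ways.
That gives 2 × 8! = 2 × 40320 = 80640.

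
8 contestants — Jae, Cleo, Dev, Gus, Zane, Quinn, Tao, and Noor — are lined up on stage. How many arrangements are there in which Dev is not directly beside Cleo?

30240

Of the 8! = 40320 arrangements, those with Dev and Cleo adjacent number 2 × 7! = 10080 (treat the pair as a block with 2 internal orders).
So 40320 − 10080 = 30240 arrangements keep them apart.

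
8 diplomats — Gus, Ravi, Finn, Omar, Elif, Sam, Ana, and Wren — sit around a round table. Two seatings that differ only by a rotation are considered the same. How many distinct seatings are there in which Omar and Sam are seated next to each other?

1440

Treat {Omar, Sam} as one unit (2 internal orders) and seat the resulting 7 units around the table: (6)! circular arrangements.
So 2 × (6)! = 2 × 720 = 1440.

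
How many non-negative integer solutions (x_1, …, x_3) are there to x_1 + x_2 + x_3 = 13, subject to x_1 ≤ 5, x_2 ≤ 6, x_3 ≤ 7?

21

By stars and bars, unrestricted non-negative solutions to x_1+…+x_3 = 13 number C(13+2,2) = 105.
Subtract solutions that violate a single cap (substitute x_i' = x_i − (cap_i+1)): x_1 ≥ 6 gives C(9,2) = 36; x_2 ≥ 7 gives C(8,2) = 28; x_3 ≥ 8 gives C(7,2) = 21. Together 85.
Add back pairs where two caps are both exceeded: 1 + 0 + 0 = 1.
By inclusion–exclusion the count is 105 − 85 + 1 = 21.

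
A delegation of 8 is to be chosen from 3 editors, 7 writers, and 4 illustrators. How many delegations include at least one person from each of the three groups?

Unrestricted: C(14,8) = 3003 ways to pick any 8 of the 14.
Subtract selections that omit an entire group: no editors → C(11,8) = 165; no writers → C(7,8) = 0; no illustrators → C(10,8) = 45.
Add back selections omitting two groups (i.e. drawn from a single group): C(3,8) + C(7,8) + C(4,8) = 0.
By inclusion–exclusion: 3003 − 210 + 0 = 2793.

2793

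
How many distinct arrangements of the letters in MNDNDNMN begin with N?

With the first slot taken by N, it remains to arrange the other 7 letters (MDNDNMN).
Those 7 letters have D appearing twice, M appearing twice, and N appearing 3 times, giving (7)!/(3!·2!·2!) = 210.

210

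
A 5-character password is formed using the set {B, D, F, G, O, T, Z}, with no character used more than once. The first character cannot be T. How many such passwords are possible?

2160

The first character has 7−1 = 6 choices (anything except T).
The remaining 4 characters are filled from the other 6 symbols without repetition: 6 × 5 × 4 × 3 = 360.
Total: 6 × 360 = 2160.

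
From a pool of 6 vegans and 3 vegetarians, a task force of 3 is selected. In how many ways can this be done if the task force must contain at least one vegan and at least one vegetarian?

63

Total 3-person selections from all 9: C(9,3) = 84.
Subtract selections that omit an entire group: no vegans → C(3,3) = 1; no vegetarians → C(6,3) = 20.
Both groups omitted at once is impossible, so 84 − 21 = 63.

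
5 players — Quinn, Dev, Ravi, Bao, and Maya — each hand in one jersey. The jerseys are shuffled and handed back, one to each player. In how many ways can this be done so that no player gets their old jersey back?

44

This is the derangement count D_5: permutations of 5 items with no fixed point.
By inclusion–exclusion this is Σ_{j=0}^{5} (−1)^j C(5,j)·(5−j)!.
Computing: 120 − 120 + 60 − 20 + 5 − 1 = 44.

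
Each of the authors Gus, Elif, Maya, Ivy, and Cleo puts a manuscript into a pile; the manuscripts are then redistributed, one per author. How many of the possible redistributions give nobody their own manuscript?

44

This is the derangement count D_5: permutations of 5 items with no fixed point.
By inclusion–exclusion this is Σ_{j=0}^{5} (−1)^j C(5,j)·(5−j)!.
Computing: 120 − 120 + 60 − 20 + 5 − 1 = 44.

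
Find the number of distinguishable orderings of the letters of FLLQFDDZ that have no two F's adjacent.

Total arrangements of FLLQFDDZ: 8!/(2!·2!·2!) = 5040.
Arrangements with the F's together: treat FF as one letter, giving (7)!/(2!·2!) = 1260.
Hence 5040 − 1260 = 3780.

3780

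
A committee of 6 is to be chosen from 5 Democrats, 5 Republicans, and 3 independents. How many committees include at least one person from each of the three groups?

With no constraint there are C(13,6) = 1716 possible selections.
Subtract selections that omit an entire group: no Democrats → C(8,6) = 28; no Republicans → C(8,6) = 28; no independents → C(10,6) = 210.
Add back selections omitting two groups (i.e. drawn from a single group): C(5,6) + C(5,6) + C(3,6) = 0.
By inclusion–exclusion: 1716 − 266 + 0 = 1450.

1450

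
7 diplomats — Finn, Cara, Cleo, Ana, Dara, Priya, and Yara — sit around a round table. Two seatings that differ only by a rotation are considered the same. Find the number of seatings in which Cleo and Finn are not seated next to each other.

Without the restriction there are (6)! = 720 seatings.
Those with Cleo next to Finn: fuse the pair into one unit and seat 6 units around a circle — 2·(5)! = 240.
Subtracting, 720 − 240 = 480.

480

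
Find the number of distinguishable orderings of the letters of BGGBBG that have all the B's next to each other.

4

Treat the 3 copies of B as a single block. The multiset to arrange is then {BBB, G, G, G}, 4 items in all.
That gives (4)!/(3!) = 4 arrangements.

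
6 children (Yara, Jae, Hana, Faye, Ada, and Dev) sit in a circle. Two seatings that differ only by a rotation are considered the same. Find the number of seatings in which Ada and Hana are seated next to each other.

Treat {Ada, Hana} as one unit (2 internal orders) and seat the resulting 5 units around the table: (4)! circular arrangements.
So 2 × (4)! = 2 × 24 = 48.

48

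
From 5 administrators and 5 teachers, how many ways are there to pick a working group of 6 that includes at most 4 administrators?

205

Split by how many administrators are chosen (0 through 4).
Sum: C(5,0)·C(5,6) + C(5,1)·C(5,5) + C(5,2)·C(5,4) + C(5,3)·C(5,3) + C(5,4)·C(5,2) = 0 + 5 + 50 + 100 + 50 = 205.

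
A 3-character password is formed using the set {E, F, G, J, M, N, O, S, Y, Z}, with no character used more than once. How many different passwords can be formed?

Choose and order 3 of the 10 symbols: the first character has 10 options, the next 9, then 8.
That product is 10 × 9 × 8 = 720.

720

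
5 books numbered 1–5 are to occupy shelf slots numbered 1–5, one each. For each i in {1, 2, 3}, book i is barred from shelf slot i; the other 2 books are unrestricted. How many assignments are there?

64

Let Aᵢ (for i ∈ {1, 2, 3}) be the placements that put book i in its forbidden shelf slot. Any j of these fix j positions, leaving (5−j)! ways to fill the rest, and there are C(3,j) ways to pick which j.
By inclusion–exclusion, the number of valid placements is Σ_{j=0}^{3} (−1)^j C(3,j)·(5−j)!.
Computing: 120 − 72 + 18 − 2 = 64.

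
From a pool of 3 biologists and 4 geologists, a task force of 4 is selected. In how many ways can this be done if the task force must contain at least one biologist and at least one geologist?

Total 4-person selections from all 7: C(7,4) = 35.
Subtract selections that omit an entire group: no biologists → C(4,4) = 1; no geologists → C(3,4) = 0.
Both groups omitted at once is impossible, so 35 − 1 = 34.

34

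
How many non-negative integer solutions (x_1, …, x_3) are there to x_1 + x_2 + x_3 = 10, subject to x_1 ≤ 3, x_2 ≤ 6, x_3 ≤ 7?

Ignoring the caps, the number of non-negative solutions to x_1+…+x_3 = 10 is C(12,2) = 66.
Subtract solutions that violate a single cap (substitute x_i' = x_i − (cap_i+1)): x_1 ≥ 4 gives C(8,2) = 28; x_2 ≥ 7 gives C(5,2) = 10; x_3 ≥ 8 gives C(4,2) = 6. Together 44.
No two caps can be exceeded simultaneously, so the pair terms are all 0.
By inclusion–exclusion the count is 66 − 44 + 0 = 22.

22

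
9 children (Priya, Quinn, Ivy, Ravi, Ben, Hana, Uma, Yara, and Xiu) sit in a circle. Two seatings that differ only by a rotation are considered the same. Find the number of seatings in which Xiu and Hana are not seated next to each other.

30240

All circular seatings of 9 people number (8)! = 40320.
Those with Xiu next to Hana: fuse the pair into one unit and seat 8 units around a circle — 2·(7)! = 10080.
Subtracting, 40320 − 10080 = 30240.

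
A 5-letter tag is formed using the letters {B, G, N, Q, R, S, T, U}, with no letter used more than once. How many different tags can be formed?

6720

Choose and order 5 of the 8 symbols: the first letter has 8 options, the next 7, and so on down to 4.
That product is 8 × 7 × 6 × 5 × 4 = 6720.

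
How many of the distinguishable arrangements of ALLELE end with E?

Fix E in the last position and arrange the remaining 5 letters.
Those 5 letters have L appearing 3 times, giving (5)!/(3!) = 20.

20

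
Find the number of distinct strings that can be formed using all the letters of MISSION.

1260

MISSION has 7 letters with I appearing twice and S appearing twice.
Dividing 7! = 5040 by 2!·2! = 4 for the repeated letters gives 1260.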